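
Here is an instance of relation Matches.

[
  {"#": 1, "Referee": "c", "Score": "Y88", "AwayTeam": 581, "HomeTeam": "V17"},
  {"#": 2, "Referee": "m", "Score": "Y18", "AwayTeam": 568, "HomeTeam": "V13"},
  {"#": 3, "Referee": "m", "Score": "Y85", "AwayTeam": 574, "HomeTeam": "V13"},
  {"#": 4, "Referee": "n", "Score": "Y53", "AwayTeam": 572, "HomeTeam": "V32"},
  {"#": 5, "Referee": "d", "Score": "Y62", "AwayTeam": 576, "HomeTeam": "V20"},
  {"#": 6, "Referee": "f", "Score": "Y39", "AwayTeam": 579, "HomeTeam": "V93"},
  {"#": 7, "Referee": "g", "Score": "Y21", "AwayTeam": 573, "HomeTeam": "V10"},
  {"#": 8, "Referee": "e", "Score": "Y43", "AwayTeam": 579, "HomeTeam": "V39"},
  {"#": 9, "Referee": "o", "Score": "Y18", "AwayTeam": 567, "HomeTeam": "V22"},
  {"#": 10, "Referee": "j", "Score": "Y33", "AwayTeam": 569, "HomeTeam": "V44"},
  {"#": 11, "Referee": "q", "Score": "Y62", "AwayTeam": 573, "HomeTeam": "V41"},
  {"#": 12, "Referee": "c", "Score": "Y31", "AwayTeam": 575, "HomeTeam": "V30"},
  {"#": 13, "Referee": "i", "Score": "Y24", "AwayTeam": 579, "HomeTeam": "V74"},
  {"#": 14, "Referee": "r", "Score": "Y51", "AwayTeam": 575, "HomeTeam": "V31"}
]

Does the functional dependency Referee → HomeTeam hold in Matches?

Referee=c: rows 1, 12 → HomeTeam takes values {V17, V30} — violation
Referee=m: rows 2, 3 → HomeTeam = V13, V13 ✓
Referee=n: row 4 → HomeTeam = V32 ✓
Referee=d: row 5 → HomeTeam = V20 ✓
Referee=f: row 6 → HomeTeam = V93 ✓
Referee=g: row 7 → HomeTeam = V10 ✓
Referee=e: row 8 → HomeTeam = V39 ✓
Referee=o: row 9 → HomeTeam = V22 ✓
Referee=j: row 10 → HomeTeam = V44 ✓
Referee=q: row 11 → HomeTeam = V41 ✓
Referee=i: row 13 → HomeTeam = V74 ✓
Referee=r: row 14 → HomeTeam = V31 ✓
Two rows agree on Referee but differ on HomeTeam, so Referee → HomeTeam does not hold.

No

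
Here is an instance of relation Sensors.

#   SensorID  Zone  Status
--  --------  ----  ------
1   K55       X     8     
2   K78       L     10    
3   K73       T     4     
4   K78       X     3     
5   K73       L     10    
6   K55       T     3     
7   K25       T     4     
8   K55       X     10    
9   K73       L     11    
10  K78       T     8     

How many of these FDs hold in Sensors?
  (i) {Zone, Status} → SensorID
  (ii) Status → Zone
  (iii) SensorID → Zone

(i) {Zone, Status} → SensorID: (Zone=L, Status=10): rows 2, 5 → SensorID takes values {K78, K73} — violation; (Zone=T, Status=4): rows 3, 7 → SensorID takes values {K73, K25} — violation — fails.
(ii) Status → Zone: Status=8: rows 1, 10 → Zone takes values {X, T} — violation; Status=10: rows 2, 5, 8 → Zone takes values {L, X} — violation; Status=3: rows 4, 6 → Zone takes values {X, T} — violation — fails.
(iii) SensorID → Zone: SensorID=K55: rows 1, 6, 8 → Zone takes values {X, T} — violation; SensorID=K78: rows 2, 4, 10 → Zone takes values {L, X, T} — violation; SensorID=K73: rows 3, 5, 9 → Zone takes values {T, L} — violation — fails.
None of the 3 dependencies hold.

0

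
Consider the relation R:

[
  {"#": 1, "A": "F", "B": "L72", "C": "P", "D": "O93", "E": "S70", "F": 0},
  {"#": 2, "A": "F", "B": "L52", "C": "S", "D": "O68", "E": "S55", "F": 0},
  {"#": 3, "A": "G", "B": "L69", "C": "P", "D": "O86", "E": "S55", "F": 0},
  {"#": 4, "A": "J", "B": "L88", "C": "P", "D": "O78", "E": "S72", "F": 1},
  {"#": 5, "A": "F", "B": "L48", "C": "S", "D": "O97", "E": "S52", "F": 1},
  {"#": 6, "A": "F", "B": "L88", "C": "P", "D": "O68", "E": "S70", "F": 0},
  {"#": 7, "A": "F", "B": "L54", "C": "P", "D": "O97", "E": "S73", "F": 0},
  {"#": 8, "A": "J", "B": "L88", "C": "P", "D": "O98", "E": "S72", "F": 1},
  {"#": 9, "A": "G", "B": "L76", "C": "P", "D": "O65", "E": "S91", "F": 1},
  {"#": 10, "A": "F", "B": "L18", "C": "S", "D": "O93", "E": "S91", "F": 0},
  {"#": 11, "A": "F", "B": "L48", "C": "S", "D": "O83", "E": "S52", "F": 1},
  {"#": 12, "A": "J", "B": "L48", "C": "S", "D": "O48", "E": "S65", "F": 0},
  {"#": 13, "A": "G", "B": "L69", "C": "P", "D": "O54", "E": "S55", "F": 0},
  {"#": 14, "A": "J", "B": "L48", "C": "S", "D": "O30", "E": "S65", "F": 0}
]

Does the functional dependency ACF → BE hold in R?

No

(A=F, C=P, F=0): rows 1, 6, 7 → {B,E} takes values {(L72, S70), (L88, S70), (L54, S73)} — violation
(A=F, C=S, F=0): rows 2, 10 → {B,E} takes values {(L52, S55), (L18, S91)} — violation
(A=G, C=P, F=0): rows 3, 13 → {B,E} = (L69, S55), (L69, S55) ✓
(A=J, C=P, F=1): rows 4, 8 → {B,E} = (L88, S72), (L88, S72) ✓
(A=F, C=S, F=1): rows 5, 11 → {B,E} = (L48, S52), (L48, S52) ✓
(A=G, C=P, F=1): row 9 → {B,E} = (L76, S91) ✓
(A=J, C=S, F=0): rows 12, 14 → {B,E} = (L48, S65), (L48, S65) ✓
Two rows agree on ACF but differ on BE, so ACF → BE does not hold.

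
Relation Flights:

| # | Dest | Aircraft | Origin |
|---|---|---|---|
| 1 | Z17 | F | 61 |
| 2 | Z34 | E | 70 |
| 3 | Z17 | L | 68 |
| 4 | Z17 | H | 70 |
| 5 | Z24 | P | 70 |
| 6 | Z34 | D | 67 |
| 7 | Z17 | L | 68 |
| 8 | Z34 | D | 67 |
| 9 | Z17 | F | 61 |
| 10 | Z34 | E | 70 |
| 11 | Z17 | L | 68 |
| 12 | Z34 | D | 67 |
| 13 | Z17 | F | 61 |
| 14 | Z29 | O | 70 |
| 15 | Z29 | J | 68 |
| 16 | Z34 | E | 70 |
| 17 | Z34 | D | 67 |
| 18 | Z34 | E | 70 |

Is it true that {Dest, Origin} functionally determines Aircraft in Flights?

(Dest=Z17, Origin=61): rows 1, 9, 13 → Aircraft = F, F, F ✓
(Dest=Z34, Origin=70): rows 2, 10, 16, 18 → Aircraft = E, E, E, E ✓
(Dest=Z17, Origin=68): rows 3, 7, 11 → Aircraft = L, L, L ✓
(Dest=Z17, Origin=70): row 4 → Aircraft = H ✓
(Dest=Z24, Origin=70): row 5 → Aircraft = P ✓
(Dest=Z34, Origin=67): rows 6, 8, 12, 17 → Aircraft = D, D, D, D ✓
(Dest=Z29, Origin=70): row 14 → Aircraft = O ✓
(Dest=Z29, Origin=68): row 15 → Aircraft = J ✓
Every {Dest, Origin} value is associated with a single Aircraft value, so {Dest, Origin} -> Aircraft holds.

Yes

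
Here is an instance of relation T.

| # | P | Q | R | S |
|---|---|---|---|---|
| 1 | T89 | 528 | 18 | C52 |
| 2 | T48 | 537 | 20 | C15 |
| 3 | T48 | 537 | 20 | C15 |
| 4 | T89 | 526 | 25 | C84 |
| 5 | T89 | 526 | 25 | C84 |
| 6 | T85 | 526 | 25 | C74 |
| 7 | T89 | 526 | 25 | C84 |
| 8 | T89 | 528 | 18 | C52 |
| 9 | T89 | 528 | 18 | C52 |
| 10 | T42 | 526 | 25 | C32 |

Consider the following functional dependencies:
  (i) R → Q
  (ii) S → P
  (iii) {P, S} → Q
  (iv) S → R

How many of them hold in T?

4

(i) R → Q: every LHS value maps to a single RHS value — holds.
(ii) S → P: every LHS value maps to a single RHS value — holds.
(iii) {P, S} → Q: every LHS value maps to a single RHS value — holds.
(iv) S → R: every LHS value maps to a single RHS value — holds.
4 of the 4 dependencies hold.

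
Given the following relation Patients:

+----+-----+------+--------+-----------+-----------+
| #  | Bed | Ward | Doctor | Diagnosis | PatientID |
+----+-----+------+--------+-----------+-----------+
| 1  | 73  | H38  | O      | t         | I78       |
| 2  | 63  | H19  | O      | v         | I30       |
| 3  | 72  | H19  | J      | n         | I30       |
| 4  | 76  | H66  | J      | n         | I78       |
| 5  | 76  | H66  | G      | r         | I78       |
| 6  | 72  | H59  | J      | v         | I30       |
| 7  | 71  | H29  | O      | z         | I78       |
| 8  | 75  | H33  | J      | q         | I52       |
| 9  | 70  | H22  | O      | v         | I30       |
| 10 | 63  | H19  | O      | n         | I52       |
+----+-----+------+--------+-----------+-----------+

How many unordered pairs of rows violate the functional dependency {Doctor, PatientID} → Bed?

2

(Doctor=O, PatientID=I78): violating pairs (1,7) — 1 pair.
(Doctor=O, PatientID=I30): violating pairs (2,9) — 1 pair.
(Doctor=J, PatientID=I30): all 2 rows agree on Bed — 0 pairs.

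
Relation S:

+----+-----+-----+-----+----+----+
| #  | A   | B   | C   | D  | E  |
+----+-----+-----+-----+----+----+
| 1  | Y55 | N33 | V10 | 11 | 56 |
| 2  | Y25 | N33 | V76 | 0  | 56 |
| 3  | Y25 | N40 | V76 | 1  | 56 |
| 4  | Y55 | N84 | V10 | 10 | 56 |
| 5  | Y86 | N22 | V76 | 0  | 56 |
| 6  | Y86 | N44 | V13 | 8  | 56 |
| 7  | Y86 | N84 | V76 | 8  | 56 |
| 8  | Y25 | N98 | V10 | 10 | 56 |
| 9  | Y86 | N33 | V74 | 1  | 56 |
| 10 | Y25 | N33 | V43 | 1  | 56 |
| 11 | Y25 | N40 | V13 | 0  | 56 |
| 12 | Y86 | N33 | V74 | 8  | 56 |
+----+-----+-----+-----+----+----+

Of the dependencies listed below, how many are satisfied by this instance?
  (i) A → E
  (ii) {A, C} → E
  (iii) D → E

3

(i) A → E: every LHS value maps to a single RHS value — holds.
(ii) {A, C} → E: every LHS value maps to a single RHS value — holds.
(iii) D → E: every LHS value maps to a single RHS value — holds.
3 of the 3 dependencies hold.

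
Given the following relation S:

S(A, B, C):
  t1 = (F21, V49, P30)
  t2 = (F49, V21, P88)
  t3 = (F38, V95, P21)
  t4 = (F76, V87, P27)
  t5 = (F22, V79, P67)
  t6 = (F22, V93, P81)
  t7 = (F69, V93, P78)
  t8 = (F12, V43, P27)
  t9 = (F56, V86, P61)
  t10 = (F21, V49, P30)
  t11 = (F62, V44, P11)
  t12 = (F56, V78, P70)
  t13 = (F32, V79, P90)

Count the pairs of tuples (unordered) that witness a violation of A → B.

A=F21: all 2 rows agree on B — 0 pairs.
A=F22: violating pairs (5,6) — 1 pair.
A=F56: violating pairs (9,12) — 1 pair.

2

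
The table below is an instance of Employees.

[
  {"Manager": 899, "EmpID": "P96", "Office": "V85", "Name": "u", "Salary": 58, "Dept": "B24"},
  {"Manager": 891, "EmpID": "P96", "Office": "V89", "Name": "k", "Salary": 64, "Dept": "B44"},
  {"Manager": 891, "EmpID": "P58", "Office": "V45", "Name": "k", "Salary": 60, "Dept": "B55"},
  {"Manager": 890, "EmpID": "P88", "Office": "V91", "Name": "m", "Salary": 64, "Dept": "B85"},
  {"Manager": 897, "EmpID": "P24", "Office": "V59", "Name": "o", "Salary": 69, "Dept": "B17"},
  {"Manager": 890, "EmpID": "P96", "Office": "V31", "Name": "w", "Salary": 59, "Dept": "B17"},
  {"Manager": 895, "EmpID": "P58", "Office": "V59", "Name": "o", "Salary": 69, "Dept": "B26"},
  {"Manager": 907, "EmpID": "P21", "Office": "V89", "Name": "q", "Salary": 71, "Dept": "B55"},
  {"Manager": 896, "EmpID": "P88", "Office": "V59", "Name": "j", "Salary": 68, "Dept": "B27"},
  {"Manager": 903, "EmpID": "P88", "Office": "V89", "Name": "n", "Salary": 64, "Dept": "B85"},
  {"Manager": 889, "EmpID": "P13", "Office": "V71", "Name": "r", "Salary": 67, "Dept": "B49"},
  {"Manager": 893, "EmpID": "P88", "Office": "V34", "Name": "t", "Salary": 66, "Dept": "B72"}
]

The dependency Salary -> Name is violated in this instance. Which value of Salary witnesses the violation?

64

Salary=58: 1 row → Name = u ✓
Salary=64: 3 rows → Name takes values {k, m, n} — violation
Salary=60: 1 row → Name = k ✓
Salary=69: 2 rows → Name = o, o ✓
Salary=59: 1 row → Name = w ✓
Salary=71: 1 row → Name = q ✓
Salary=68: 1 row → Name = j ✓
Salary=67: 1 row → Name = r ✓
Salary=66: 1 row → Name = t ✓
The only Salary value with inconsistent Name is Salary=64.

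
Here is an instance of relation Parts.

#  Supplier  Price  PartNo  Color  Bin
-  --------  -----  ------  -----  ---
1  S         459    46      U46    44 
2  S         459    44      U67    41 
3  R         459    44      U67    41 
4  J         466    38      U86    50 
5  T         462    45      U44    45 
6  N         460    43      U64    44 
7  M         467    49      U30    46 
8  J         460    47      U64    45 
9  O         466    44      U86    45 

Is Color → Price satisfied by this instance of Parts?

Color=U46: row 1 → Price = 459 ✓
Color=U67: rows 2, 3 → Price = 459, 459 ✓
Color=U86: rows 4, 9 → Price = 466, 466 ✓
Color=U44: row 5 → Price = 462 ✓
Color=U64: rows 6, 8 → Price = 460, 460 ✓
Color=U30: row 7 → Price = 467 ✓
Every Color value is associated with a single Price value, so Color → Price holds.

Yes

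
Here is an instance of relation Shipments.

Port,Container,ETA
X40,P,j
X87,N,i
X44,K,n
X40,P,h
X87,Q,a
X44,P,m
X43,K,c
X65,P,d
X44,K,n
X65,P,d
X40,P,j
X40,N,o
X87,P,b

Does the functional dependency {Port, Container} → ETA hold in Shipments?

No

(Port=X40, Container=P): 3 rows → ETA takes values {j, h} — violation
(Port=X87, Container=N): 1 row → ETA = i ✓
(Port=X44, Container=K): 2 rows → ETA = n, n ✓
(Port=X87, Container=Q): 1 row → ETA = a ✓
(Port=X44, Container=P): 1 row → ETA = m ✓
(Port=X43, Container=K): 1 row → ETA = c ✓
(Port=X65, Container=P): 2 rows → ETA = d, d ✓
(Port=X40, Container=N): 1 row → ETA = o ✓
(Port=X87, Container=P): 1 row → ETA = b ✓
Two rows agree on {Port, Container} but differ on ETA, so {Port, Container} → ETA does not hold.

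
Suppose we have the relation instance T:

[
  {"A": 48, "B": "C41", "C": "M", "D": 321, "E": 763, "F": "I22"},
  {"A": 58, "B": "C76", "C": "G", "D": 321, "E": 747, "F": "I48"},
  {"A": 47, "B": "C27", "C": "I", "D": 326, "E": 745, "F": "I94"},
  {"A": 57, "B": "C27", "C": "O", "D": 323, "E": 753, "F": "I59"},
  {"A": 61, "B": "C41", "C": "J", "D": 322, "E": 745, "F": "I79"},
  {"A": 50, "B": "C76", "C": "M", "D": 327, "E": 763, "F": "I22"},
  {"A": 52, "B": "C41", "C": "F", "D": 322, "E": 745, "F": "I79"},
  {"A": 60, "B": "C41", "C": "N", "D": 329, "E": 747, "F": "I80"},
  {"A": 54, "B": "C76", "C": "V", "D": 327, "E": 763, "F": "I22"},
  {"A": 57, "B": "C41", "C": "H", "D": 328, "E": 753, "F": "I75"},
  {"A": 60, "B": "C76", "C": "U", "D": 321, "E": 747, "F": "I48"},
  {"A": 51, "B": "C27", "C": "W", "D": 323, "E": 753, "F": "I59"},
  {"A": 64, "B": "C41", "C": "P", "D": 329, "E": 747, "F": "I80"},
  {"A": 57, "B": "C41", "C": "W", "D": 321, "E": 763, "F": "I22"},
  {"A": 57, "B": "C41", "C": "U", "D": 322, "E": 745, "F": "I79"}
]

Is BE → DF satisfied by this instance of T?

Yes

(B=C41, E=763): 2 rows → {D,F} = (321, I22), (321, I22) ✓
(B=C76, E=747): 2 rows → {D,F} = (321, I48), (321, I48) ✓
(B=C27, E=745): 1 row → {D,F} = (326, I94) ✓
(B=C27, E=753): 2 rows → {D,F} = (323, I59), (323, I59) ✓
(B=C41, E=745): 3 rows → {D,F} = (322, I79), (322, I79), (322, I79) ✓
(B=C76, E=763): 2 rows → {D,F} = (327, I22), (327, I22) ✓
(B=C41, E=747): 2 rows → {D,F} = (329, I80), (329, I80) ✓
(B=C41, E=753): 1 row → {D,F} = (328, I75) ✓
Every BE value is associated with a single DF value, so BE → DF holds.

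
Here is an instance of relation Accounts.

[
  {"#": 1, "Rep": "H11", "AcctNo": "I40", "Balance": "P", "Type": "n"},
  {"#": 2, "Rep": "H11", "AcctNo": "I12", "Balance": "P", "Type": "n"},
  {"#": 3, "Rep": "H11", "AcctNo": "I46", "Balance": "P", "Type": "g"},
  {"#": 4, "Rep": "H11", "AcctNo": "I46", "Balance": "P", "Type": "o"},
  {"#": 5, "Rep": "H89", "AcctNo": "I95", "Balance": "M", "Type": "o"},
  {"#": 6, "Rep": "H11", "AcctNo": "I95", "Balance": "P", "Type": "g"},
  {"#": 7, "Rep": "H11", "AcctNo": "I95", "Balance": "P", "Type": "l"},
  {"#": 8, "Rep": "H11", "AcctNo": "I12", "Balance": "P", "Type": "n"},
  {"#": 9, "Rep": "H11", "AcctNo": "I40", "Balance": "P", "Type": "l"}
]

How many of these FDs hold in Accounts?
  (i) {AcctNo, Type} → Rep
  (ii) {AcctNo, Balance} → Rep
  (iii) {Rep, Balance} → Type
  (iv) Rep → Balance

3

(i) {AcctNo, Type} → Rep: every LHS value maps to a single RHS value — holds.
(ii) {AcctNo, Balance} → Rep: every LHS value maps to a single RHS value — holds.
(iii) {Rep, Balance} → Type: (Rep=H11, Balance=P): rows 1, 2, 3, 4, 6, 7, 8, 9 → Type takes values {n, g, o, l} — violation — fails.
(iv) Rep → Balance: every LHS value maps to a single RHS value — holds.
3 of the 4 dependencies hold.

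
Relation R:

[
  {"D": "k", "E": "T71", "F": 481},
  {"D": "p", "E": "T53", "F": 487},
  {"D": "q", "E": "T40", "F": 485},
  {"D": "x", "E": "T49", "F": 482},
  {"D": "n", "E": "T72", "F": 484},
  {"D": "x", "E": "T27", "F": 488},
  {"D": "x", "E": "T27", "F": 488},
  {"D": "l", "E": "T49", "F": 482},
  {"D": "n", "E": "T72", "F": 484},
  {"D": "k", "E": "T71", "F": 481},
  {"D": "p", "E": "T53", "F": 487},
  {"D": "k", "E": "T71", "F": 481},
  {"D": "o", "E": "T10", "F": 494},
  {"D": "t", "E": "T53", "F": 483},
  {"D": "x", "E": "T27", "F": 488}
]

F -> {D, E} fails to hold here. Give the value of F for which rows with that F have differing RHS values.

F=481: 3 rows → {D,E} = (k, T71), (k, T71), (k, T71) ✓
F=487: 2 rows → {D,E} = (p, T53), (p, T53) ✓
F=485: 1 row → {D,E} = (q, T40) ✓
F=482: 2 rows → {D,E} takes values {(x, T49), (l, T49)} — violation
F=484: 2 rows → {D,E} = (n, T72), (n, T72) ✓
F=488: 3 rows → {D,E} = (x, T27), (x, T27), (x, T27) ✓
F=494: 1 row → {D,E} = (o, T10) ✓
F=483: 1 row → {D,E} = (t, T53) ✓
The only F value with inconsistent RHS is F=482.

482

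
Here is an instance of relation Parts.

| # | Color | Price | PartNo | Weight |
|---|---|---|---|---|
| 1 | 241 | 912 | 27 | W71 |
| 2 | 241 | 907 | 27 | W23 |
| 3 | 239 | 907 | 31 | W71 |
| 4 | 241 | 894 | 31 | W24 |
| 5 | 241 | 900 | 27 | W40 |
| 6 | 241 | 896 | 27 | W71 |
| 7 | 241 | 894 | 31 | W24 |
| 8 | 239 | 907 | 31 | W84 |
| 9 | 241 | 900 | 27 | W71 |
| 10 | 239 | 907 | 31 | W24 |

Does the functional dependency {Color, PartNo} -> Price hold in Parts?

(Color=241, PartNo=27): rows 1, 2, 5, 6, 9 → Price takes values {912, 907, 900, 896} — violation
(Color=239, PartNo=31): rows 3, 8, 10 → Price = 907, 907, 907 ✓
(Color=241, PartNo=31): rows 4, 7 → Price = 894, 894 ✓
Two rows agree on {Color, PartNo} but differ on Price, so {Color, PartNo} -> Price does not hold.

No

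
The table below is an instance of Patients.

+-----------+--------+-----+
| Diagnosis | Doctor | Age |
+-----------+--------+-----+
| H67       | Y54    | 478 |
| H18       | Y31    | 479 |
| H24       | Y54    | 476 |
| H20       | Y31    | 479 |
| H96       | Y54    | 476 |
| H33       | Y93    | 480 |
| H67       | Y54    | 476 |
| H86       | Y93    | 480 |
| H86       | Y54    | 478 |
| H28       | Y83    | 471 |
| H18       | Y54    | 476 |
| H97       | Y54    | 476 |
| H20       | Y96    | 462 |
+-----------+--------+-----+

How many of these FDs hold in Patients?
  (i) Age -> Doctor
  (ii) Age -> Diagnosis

1

(i) Age -> Doctor: every LHS value maps to a single RHS value — holds.
(ii) Age -> Diagnosis: Age=478: 2 rows → Diagnosis takes values {H67, H86} — violation; Age=479: 2 rows → Diagnosis takes values {H18, H20} — violation; Age=476: 5 rows → Diagnosis takes values {H24, H96, H67, H18, H97} — violation; Age=480: 2 rows → Diagnosis takes values {H33, H86} — violation — fails.
1 of the 2 dependencies holds.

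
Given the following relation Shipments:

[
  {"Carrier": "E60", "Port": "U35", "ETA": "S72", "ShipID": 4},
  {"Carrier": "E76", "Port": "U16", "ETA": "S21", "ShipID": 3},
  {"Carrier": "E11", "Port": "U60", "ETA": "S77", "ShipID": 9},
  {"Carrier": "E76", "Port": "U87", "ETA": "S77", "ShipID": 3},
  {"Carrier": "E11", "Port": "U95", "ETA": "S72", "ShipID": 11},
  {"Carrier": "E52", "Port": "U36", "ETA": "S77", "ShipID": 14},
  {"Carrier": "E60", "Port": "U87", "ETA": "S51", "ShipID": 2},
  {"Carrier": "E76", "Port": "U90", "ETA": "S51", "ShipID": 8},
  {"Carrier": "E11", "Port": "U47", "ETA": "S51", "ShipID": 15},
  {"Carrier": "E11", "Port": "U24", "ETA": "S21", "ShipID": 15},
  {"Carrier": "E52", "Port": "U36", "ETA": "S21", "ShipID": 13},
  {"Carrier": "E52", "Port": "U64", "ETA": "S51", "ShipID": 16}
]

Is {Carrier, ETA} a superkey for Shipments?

All 12 rows have distinct {Carrier, ETA} values, so {Carrier, ETA} → (all attributes) holds and {Carrier, ETA} is a superkey.

Yes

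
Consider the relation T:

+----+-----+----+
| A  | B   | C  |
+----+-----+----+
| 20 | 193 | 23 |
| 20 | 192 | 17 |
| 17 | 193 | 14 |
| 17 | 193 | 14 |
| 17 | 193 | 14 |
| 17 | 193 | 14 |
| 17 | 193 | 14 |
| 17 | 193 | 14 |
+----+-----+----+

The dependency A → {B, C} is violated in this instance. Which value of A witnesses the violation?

A=20: 2 rows → {B,C} takes values {(193, 23), (192, 17)} — violation
A=17: 6 rows → {B,C} = (193, 14), (193, 14), (193, 14), (193, 14), (193, 14), (193, 14) ✓
The only A value with inconsistent RHS is A=20.

20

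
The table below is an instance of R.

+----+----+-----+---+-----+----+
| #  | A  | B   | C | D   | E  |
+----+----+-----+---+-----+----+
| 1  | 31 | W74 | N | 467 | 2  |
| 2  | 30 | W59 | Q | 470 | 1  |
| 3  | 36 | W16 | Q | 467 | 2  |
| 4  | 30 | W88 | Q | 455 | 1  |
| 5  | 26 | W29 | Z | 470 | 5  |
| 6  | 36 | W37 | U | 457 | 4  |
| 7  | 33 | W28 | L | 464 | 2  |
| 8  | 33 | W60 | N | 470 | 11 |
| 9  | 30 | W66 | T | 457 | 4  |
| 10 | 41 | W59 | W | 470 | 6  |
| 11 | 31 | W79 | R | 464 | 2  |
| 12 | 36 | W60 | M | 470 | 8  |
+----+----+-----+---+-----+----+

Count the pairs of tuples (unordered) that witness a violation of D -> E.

10

D=467: all 2 rows agree on E — 0 pairs.
D=470: violating pairs (2,5), (2,8), (2,10), (2,12), (5,8), (5,10), (5,12), (8,10), (8,12), (10,12) — 10 pairs.
D=457: all 2 rows agree on E — 0 pairs.
D=464: all 2 rows agree on E — 0 pairs.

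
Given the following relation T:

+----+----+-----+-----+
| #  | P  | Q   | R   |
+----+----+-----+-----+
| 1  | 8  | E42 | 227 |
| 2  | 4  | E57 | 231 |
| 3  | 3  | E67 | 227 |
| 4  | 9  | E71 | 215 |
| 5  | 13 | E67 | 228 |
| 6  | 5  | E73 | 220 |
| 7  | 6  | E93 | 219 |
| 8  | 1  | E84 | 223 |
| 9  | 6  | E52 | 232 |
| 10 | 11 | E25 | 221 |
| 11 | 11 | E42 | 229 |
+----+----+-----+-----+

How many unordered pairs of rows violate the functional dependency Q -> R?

Q=E42: violating pairs (1,11) — 1 pair.
Q=E67: violating pairs (3,5) — 1 pair.

2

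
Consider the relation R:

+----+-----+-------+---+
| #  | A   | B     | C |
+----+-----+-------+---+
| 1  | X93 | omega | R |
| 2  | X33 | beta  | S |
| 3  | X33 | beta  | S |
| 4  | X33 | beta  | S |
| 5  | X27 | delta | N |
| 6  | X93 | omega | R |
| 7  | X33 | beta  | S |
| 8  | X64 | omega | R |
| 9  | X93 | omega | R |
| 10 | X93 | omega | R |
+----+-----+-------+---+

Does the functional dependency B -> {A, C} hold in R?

B=omega: rows 1, 6, 8, 9, 10 → {A,C} takes values {(X93, R), (X64, R)} — violation
B=beta: rows 2, 3, 4, 7 → {A,C} = (X33, S), (X33, S), (X33, S), (X33, S) ✓
B=delta: row 5 → {A,C} = (X27, N) ✓
Two rows agree on B but differ on {A, C}, so B -> {A, C} does not hold.

No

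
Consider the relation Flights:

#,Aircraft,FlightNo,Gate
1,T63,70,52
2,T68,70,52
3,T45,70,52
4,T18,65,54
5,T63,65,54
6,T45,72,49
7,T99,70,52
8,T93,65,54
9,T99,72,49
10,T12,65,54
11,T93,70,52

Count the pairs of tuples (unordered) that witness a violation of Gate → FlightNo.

0

Gate=52: all 5 rows agree on FlightNo — 0 pairs.
Gate=54: all 4 rows agree on FlightNo — 0 pairs.
Gate=49: all 2 rows agree on FlightNo — 0 pairs.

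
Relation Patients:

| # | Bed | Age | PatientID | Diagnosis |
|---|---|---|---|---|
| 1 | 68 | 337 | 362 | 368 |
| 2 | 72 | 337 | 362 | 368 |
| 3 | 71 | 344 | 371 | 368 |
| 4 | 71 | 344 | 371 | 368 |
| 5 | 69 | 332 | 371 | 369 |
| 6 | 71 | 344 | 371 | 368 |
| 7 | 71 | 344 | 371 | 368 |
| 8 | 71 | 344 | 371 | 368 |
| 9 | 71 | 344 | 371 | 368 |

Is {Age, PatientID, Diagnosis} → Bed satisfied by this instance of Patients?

No

(Age=337, PatientID=362, Diagnosis=368): rows 1, 2 → Bed takes values {68, 72} — violation
(Age=344, PatientID=371, Diagnosis=368): rows 3, 4, 6, 7, 8, 9 → Bed = 71, 71, 71, 71, 71, 71 ✓
(Age=332, PatientID=371, Diagnosis=369): row 5 → Bed = 69 ✓
Two rows agree on {Age, PatientID, Diagnosis} but differ on Bed, so {Age, PatientID, Diagnosis} → Bed does not hold.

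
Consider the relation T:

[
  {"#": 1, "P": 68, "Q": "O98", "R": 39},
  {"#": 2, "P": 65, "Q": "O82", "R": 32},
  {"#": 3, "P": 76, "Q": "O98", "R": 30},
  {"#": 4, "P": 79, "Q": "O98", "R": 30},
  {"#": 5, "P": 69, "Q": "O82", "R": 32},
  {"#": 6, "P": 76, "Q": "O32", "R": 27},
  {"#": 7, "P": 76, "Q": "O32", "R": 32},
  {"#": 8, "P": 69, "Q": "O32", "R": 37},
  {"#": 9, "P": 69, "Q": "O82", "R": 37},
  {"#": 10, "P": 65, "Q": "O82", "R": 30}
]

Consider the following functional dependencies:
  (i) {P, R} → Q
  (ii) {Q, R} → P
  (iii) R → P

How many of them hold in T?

0

(i) {P, R} → Q: (P=69, R=37): rows 8, 9 → Q takes values {O32, O82} — violation — fails.
(ii) {Q, R} → P: (Q=O82, R=32): rows 2, 5 → P takes values {65, 69} — violation; (Q=O98, R=30): rows 3, 4 → P takes values {76, 79} — violation — fails.
(iii) R → P: R=32: rows 2, 5, 7 → P takes values {65, 69, 76} — violation; R=30: rows 3, 4, 10 → P takes values {76, 79, 65} — violation — fails.
None of the 3 dependencies hold.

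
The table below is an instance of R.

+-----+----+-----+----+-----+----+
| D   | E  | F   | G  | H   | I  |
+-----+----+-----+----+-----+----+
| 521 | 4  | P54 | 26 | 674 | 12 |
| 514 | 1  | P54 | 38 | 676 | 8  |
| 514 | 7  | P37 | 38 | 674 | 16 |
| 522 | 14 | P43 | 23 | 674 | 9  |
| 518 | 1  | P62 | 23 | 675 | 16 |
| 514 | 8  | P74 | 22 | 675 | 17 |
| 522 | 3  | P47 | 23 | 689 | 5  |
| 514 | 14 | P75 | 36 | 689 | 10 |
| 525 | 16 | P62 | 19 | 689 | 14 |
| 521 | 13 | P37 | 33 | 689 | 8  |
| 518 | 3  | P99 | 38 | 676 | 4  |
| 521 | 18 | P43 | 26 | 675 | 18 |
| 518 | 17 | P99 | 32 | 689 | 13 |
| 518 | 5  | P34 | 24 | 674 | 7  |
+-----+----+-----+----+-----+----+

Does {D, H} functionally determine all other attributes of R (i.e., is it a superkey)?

Yes

All 14 rows have distinct {D, H} values, so {D, H} → (all attributes) holds and {D, H} is a superkey.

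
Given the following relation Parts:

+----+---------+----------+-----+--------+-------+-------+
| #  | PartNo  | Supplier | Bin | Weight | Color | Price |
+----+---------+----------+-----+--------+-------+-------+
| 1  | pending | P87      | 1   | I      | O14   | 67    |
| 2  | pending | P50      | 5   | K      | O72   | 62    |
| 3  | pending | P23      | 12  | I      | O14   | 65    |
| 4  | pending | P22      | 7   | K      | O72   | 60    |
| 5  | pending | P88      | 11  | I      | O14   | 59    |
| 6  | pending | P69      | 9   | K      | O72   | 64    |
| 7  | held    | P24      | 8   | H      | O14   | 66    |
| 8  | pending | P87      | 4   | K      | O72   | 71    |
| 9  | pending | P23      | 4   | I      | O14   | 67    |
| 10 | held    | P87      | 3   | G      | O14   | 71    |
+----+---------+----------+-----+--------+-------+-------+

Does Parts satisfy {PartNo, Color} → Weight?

(PartNo=pending, Color=O14): rows 1, 3, 5, 9 → Weight = I, I, I, I ✓
(PartNo=pending, Color=O72): rows 2, 4, 6, 8 → Weight = K, K, K, K ✓
(PartNo=held, Color=O14): rows 7, 10 → Weight takes values {H, G} — violation
Two rows agree on {PartNo, Color} but differ on Weight, so {PartNo, Color} → Weight does not hold.

No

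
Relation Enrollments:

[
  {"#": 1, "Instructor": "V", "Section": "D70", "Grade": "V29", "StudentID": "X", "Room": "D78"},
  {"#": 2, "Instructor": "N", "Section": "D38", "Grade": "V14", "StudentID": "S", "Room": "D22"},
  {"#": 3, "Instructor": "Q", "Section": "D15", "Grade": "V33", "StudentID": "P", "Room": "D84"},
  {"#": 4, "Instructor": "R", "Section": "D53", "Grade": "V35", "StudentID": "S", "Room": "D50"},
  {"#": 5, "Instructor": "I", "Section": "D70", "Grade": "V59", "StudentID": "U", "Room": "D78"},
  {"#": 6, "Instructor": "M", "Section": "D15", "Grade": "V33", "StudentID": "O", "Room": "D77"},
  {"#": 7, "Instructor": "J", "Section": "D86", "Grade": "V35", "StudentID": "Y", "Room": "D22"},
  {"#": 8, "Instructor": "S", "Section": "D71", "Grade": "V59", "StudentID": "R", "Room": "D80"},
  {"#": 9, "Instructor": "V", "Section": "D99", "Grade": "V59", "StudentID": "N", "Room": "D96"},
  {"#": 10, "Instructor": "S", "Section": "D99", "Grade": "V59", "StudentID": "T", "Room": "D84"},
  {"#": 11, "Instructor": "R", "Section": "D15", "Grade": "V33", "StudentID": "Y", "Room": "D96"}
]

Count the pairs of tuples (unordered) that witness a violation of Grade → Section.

Grade=V33: all 3 rows agree on Section — 0 pairs.
Grade=V35: violating pairs (4,7) — 1 pair.
Grade=V59: violating pairs (5,8), (5,9), (5,10), (8,9), (8,10) — 5 pairs.

6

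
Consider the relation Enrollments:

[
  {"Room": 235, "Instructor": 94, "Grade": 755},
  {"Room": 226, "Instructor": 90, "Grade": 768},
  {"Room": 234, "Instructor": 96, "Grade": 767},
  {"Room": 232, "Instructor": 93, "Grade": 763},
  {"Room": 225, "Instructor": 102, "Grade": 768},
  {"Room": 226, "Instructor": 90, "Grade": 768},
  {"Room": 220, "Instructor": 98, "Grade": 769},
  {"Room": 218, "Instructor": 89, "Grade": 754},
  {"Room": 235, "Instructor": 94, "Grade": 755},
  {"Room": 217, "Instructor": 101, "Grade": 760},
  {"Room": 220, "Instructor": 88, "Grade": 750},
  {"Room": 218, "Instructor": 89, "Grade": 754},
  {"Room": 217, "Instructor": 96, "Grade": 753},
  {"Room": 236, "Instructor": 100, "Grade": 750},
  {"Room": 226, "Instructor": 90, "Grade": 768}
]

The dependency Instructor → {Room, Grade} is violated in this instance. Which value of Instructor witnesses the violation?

96

Instructor=94: 2 rows → {Room,Grade} = (235, 755), (235, 755) ✓
Instructor=90: 3 rows → {Room,Grade} = (226, 768), (226, 768), (226, 768) ✓
Instructor=96: 2 rows → {Room,Grade} takes values {(234, 767), (217, 753)} — violation
Instructor=93: 1 row → {Room,Grade} = (232, 763) ✓
Instructor=102: 1 row → {Room,Grade} = (225, 768) ✓
Instructor=98: 1 row → {Room,Grade} = (220, 769) ✓
Instructor=89: 2 rows → {Room,Grade} = (218, 754), (218, 754) ✓
Instructor=101: 1 row → {Room,Grade} = (217, 760) ✓
Instructor=88: 1 row → {Room,Grade} = (220, 750) ✓
Instructor=100: 1 row → {Room,Grade} = (236, 750) ✓
The only Instructor value with inconsistent RHS is Instructor=96.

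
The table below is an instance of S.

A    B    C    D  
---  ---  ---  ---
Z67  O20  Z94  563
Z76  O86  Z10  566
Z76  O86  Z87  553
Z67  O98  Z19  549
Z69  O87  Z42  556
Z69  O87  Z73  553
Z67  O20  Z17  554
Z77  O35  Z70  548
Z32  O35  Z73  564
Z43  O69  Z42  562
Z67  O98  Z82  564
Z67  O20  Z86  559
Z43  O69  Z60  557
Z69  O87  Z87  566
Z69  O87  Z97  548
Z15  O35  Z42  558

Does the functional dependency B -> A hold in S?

No

B=O20: 3 rows → A = Z67, Z67, Z67 ✓
B=O86: 2 rows → A = Z76, Z76 ✓
B=O98: 2 rows → A = Z67, Z67 ✓
B=O87: 4 rows → A = Z69, Z69, Z69, Z69 ✓
B=O35: 3 rows → A takes values {Z77, Z32, Z15} — violation
B=O69: 2 rows → A = Z43, Z43 ✓
Two rows agree on B but differ on A, so B -> A does not hold.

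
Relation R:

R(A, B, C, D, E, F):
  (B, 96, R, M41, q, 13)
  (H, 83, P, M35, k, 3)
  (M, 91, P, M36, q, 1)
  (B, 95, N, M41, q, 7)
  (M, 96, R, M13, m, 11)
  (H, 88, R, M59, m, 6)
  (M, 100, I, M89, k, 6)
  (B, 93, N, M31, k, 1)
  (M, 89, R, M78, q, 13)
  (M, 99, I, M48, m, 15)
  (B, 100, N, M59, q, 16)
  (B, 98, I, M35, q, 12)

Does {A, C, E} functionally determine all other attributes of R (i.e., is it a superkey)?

Two distinct rows share (A=B, C=N, E=q), so {A, C, E} does not determine every attribute — not a superkey.

No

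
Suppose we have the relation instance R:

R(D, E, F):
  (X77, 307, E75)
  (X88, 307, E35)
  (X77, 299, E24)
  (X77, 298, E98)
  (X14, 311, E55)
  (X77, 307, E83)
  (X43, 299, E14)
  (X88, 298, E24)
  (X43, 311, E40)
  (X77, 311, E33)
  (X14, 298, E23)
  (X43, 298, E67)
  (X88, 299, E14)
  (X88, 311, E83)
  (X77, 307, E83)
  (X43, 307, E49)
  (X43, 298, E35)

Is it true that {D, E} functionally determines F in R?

No

(D=X77, E=307): 3 rows → F takes values {E75, E83} — violation
(D=X88, E=307): 1 row → F = E35 ✓
(D=X77, E=299): 1 row → F = E24 ✓
(D=X77, E=298): 1 row → F = E98 ✓
(D=X14, E=311): 1 row → F = E55 ✓
(D=X43, E=299): 1 row → F = E14 ✓
(D=X88, E=298): 1 row → F = E24 ✓
(D=X43, E=311): 1 row → F = E40 ✓
(D=X77, E=311): 1 row → F = E33 ✓
(D=X14, E=298): 1 row → F = E23 ✓
(D=X43, E=298): 2 rows → F takes values {E67, E35} — violation
(D=X88, E=299): 1 row → F = E14 ✓
(D=X88, E=311): 1 row → F = E83 ✓
(D=X43, E=307): 1 row → F = E49 ✓
Two rows agree on {D, E} but differ on F, so {D, E} → F does not hold.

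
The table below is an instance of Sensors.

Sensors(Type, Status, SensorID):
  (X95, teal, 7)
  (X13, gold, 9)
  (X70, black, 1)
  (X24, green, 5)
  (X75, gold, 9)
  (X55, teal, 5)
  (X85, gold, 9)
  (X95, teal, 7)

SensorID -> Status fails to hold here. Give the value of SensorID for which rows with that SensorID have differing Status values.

5

SensorID=7: 2 rows → Status = teal, teal ✓
SensorID=9: 3 rows → Status = gold, gold, gold ✓
SensorID=1: 1 row → Status = black ✓
SensorID=5: 2 rows → Status takes values {green, teal} — violation
The only SensorID value with inconsistent Status is SensorID=5.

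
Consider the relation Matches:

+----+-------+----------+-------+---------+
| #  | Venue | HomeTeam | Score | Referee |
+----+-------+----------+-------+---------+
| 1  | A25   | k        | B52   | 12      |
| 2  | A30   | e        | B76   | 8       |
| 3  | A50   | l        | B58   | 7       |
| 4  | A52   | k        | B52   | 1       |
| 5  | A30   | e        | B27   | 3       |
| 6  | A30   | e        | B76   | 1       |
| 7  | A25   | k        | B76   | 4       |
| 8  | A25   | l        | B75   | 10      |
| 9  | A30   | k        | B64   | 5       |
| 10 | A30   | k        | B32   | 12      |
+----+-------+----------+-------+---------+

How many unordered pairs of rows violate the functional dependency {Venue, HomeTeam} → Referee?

(Venue=A25, HomeTeam=k): violating pairs (1,7) — 1 pair.
(Venue=A30, HomeTeam=e): violating pairs (2,5), (2,6), (5,6) — 3 pairs.
(Venue=A30, HomeTeam=k): violating pairs (9,10) — 1 pair.

5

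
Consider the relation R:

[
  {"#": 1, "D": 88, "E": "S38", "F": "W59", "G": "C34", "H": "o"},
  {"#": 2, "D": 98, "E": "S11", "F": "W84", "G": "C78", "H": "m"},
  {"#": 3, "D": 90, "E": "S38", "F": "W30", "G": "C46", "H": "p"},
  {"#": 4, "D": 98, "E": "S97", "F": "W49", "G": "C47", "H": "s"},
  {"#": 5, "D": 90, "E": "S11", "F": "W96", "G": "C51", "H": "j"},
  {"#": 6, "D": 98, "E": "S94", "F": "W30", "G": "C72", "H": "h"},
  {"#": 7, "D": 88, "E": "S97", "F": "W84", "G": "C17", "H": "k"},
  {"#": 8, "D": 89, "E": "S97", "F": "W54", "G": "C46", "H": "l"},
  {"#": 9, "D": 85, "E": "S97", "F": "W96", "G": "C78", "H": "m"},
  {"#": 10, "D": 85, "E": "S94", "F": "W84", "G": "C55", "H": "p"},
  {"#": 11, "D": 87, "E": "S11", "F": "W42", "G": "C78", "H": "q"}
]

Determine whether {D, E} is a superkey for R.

Yes

All 11 rows have distinct {D, E} values, so {D, E} → (all attributes) holds and {D, E} is a superkey.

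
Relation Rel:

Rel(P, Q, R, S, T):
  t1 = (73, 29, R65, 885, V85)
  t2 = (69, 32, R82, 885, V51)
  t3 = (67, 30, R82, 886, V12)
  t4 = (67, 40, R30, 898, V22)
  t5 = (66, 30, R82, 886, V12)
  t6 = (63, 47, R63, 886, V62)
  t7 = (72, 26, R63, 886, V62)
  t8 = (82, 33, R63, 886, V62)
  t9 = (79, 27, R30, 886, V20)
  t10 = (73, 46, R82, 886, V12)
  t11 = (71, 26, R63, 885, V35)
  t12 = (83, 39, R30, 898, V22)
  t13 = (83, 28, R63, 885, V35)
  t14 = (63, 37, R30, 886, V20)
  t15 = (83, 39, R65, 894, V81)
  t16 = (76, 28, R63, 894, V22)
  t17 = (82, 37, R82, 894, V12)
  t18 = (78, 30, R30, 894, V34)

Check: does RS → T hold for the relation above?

(R=R65, S=885): row 1 → T = V85 ✓
(R=R82, S=885): row 2 → T = V51 ✓
(R=R82, S=886): rows 3, 5, 10 → T = V12, V12, V12 ✓
(R=R30, S=898): rows 4, 12 → T = V22, V22 ✓
(R=R63, S=886): rows 6, 7, 8 → T = V62, V62, V62 ✓
(R=R30, S=886): rows 9, 14 → T = V20, V20 ✓
(R=R63, S=885): rows 11, 13 → T = V35, V35 ✓
(R=R65, S=894): row 15 → T = V81 ✓
(R=R63, S=894): row 16 → T = V22 ✓
(R=R82, S=894): row 17 → T = V12 ✓
(R=R30, S=894): row 18 → T = V34 ✓
Every RS value is associated with a single T value, so RS → T holds.

Yes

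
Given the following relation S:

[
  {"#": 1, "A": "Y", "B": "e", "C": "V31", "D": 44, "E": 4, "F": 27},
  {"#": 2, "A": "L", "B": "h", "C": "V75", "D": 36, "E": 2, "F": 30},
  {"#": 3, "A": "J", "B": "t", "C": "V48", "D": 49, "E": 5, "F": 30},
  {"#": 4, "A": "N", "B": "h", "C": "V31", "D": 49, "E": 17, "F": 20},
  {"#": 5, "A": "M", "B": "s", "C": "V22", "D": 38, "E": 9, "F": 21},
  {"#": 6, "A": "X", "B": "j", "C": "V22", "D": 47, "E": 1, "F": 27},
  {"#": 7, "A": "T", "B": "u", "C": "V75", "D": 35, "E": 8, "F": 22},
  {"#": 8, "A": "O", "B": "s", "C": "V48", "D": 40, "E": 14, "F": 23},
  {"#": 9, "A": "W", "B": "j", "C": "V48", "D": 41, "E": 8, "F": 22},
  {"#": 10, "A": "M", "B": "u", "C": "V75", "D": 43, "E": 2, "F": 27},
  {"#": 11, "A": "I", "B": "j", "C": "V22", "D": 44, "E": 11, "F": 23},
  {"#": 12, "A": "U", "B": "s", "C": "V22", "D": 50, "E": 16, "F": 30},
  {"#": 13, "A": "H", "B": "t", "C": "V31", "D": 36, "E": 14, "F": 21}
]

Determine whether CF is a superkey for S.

Yes

All 13 rows have distinct CF values, so CF → (all attributes) holds and CF is a superkey.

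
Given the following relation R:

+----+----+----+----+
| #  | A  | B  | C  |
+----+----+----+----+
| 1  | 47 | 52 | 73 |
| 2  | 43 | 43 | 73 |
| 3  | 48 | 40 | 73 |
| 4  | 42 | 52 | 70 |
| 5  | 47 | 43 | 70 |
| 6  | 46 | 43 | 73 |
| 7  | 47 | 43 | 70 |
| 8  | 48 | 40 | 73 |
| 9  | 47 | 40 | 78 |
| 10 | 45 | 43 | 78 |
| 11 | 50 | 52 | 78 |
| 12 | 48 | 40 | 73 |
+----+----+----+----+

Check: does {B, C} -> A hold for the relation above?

No

(B=52, C=73): row 1 → A = 47 ✓
(B=43, C=73): rows 2, 6 → A takes values {43, 46} — violation
(B=40, C=73): rows 3, 8, 12 → A = 48, 48, 48 ✓
(B=52, C=70): row 4 → A = 42 ✓
(B=43, C=70): rows 5, 7 → A = 47, 47 ✓
(B=40, C=78): row 9 → A = 47 ✓
(B=43, C=78): row 10 → A = 45 ✓
(B=52, C=78): row 11 → A = 50 ✓
Two rows agree on {B, C} but differ on A, so {B, C} -> A does not hold.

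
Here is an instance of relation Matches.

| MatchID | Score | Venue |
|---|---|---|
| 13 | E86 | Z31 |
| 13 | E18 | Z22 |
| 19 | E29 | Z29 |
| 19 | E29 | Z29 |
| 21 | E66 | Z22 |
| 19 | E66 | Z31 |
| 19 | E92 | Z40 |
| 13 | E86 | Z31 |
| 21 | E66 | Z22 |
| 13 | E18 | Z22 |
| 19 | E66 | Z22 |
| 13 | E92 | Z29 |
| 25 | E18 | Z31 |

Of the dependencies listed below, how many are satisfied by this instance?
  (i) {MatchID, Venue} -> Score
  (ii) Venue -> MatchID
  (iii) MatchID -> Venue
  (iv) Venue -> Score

1

(i) {MatchID, Venue} -> Score: every LHS value maps to a single RHS value — holds.
(ii) Venue -> MatchID: Venue=Z31: 4 rows → MatchID takes values {13, 19, 25} — violation; Venue=Z22: 5 rows → MatchID takes values {13, 21, 19} — violation; Venue=Z29: 3 rows → MatchID takes values {19, 13} — violation — fails.
(iii) MatchID -> Venue: MatchID=13: 5 rows → Venue takes values {Z31, Z22, Z29} — violation; MatchID=19: 5 rows → Venue takes values {Z29, Z31, Z40, Z22} — violation — fails.
(iv) Venue -> Score: Venue=Z31: 4 rows → Score takes values {E86, E66, E18} — violation; Venue=Z22: 5 rows → Score takes values {E18, E66} — violation; Venue=Z29: 3 rows → Score takes values {E29, E92} — violation — fails.
1 of the 4 dependencies holds.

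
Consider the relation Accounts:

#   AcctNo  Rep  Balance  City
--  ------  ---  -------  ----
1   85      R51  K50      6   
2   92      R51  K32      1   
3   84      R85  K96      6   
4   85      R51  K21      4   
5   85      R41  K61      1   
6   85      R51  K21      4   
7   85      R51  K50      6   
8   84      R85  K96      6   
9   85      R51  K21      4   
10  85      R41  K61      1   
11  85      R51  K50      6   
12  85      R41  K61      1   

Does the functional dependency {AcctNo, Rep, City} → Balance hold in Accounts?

(AcctNo=85, Rep=R51, City=6): rows 1, 7, 11 → Balance = K50, K50, K50 ✓
(AcctNo=92, Rep=R51, City=1): row 2 → Balance = K32 ✓
(AcctNo=84, Rep=R85, City=6): rows 3, 8 → Balance = K96, K96 ✓
(AcctNo=85, Rep=R51, City=4): rows 4, 6, 9 → Balance = K21, K21, K21 ✓
(AcctNo=85, Rep=R41, City=1): rows 5, 10, 12 → Balance = K61, K61, K61 ✓
Every {AcctNo, Rep, City} value is associated with a single Balance value, so {AcctNo, Rep, City} → Balance holds.

Yes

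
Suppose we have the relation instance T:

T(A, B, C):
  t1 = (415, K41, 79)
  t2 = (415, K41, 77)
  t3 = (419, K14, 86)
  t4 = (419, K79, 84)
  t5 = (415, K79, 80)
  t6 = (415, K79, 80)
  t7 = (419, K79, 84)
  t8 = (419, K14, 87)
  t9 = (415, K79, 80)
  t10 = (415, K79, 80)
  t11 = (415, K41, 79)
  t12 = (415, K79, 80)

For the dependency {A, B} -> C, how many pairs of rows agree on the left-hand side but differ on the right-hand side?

3

(A=415, B=K41): violating pairs (1,2), (2,11) — 2 pairs.
(A=419, B=K14): violating pairs (3,8) — 1 pair.
(A=419, B=K79): all 2 rows agree on C — 0 pairs.
(A=415, B=K79): all 5 rows agree on C — 0 pairs.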